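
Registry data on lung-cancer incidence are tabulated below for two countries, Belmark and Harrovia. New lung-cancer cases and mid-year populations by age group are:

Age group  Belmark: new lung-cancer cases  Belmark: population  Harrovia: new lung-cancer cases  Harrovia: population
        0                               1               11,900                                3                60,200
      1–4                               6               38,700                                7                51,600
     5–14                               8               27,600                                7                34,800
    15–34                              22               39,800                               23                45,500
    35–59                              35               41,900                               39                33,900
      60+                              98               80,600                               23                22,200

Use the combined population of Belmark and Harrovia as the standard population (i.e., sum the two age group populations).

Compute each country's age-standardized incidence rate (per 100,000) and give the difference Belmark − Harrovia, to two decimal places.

1.72

Age-specific rates per 100,000 for Belmark: 8.40, 15.50, 28.99, 55.28, 83.53, 121.59.
For Harrovia: 4.98, 13.57, 20.11, 50.55, 115.04, 103.60.
Combined standard total = 488,700; weights = 0.1475, 0.1848, 0.1277, 0.1745, 0.1551, 0.2104.
Belmark: 0.1475×8.40 + 0.1848×15.50 + 0.1277×28.99 + 0.1745×55.28 + 0.1551×83.53 + 0.2104×121.59 = 55.9866 per 100,000.
Harrovia: 0.1475×4.98 + 0.1848×13.57 + 0.1277×20.11 + 0.1745×50.55 + 0.1551×115.04 + 0.2104×103.60 = 54.2708 per 100,000.
Difference = 55.9866 − 54.2708 = 1.7158.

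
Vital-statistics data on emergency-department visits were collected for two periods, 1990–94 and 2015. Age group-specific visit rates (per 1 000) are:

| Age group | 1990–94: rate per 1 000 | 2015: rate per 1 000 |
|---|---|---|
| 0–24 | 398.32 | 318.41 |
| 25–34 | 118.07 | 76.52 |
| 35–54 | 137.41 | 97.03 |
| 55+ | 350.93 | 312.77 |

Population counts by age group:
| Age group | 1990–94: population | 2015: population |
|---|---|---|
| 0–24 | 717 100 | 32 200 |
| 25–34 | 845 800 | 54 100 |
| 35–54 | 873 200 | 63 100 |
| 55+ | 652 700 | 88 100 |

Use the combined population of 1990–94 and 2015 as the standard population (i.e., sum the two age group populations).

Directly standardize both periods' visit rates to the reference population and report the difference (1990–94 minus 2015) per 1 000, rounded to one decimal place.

49.1

Combined standard total = 3 326 300; weights = 0.2253, 0.2705, 0.2815, 0.2227.
1990–94: 0.2253×398.32 + 0.2705×118.07 + 0.2815×137.41 + 0.2227×350.93 = 238.5047 per 1 000.
2015: 0.2253×318.41 + 0.2705×76.52 + 0.2815×97.03 + 0.2227×312.77 = 189.3979 per 1 000.
Difference = 238.5047 − 189.3979 = 49.1069.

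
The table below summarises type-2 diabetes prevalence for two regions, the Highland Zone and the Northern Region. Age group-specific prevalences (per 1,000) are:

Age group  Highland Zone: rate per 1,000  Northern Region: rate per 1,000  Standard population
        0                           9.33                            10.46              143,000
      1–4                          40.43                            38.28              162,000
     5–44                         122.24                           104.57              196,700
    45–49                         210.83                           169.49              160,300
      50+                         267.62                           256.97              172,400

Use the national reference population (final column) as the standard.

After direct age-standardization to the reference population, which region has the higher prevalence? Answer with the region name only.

Highland Zone

Standard total = 834,400; weights = 0.1714, 0.1942, 0.2357, 0.1921, 0.2066.
The Highland Zone: 0.1714×9.33 + 0.1942×40.43 + 0.2357×122.24 + 0.1921×210.83 + 0.2066×267.62 = 134.0630 per 1,000.
The Northern Region: 0.1714×10.46 + 0.1942×38.28 + 0.2357×104.57 + 0.1921×169.49 + 0.2066×256.97 = 119.5313 per 1,000.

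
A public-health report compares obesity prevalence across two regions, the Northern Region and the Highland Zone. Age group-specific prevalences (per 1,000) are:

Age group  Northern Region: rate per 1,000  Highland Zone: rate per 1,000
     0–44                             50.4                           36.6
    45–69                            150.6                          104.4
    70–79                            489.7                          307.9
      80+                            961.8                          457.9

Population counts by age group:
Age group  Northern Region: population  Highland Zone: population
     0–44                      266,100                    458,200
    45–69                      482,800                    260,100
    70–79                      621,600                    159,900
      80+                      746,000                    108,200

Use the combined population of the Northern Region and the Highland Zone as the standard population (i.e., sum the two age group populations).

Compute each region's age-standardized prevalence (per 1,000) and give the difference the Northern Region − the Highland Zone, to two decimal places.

198.79

Combined standard total = 3,102,900; weights = 0.2334, 0.2394, 0.2519, 0.2753.
The Northern Region: 0.2334×50.4 + 0.2394×150.6 + 0.2519×489.7 + 0.2753×961.8 = 435.9327 per 1,000.
The Highland Zone: 0.2334×36.6 + 0.2394×104.4 + 0.2519×307.9 + 0.2753×457.9 = 237.1427 per 1,000.
Difference = 435.9327 − 237.1427 = 198.7900.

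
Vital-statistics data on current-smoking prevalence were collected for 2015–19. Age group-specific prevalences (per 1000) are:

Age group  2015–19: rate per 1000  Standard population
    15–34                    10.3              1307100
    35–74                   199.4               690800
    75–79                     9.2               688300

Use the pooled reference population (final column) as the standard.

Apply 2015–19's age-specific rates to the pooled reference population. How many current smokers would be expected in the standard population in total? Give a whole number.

157541

Expected current smokers = Σ (standard pop × age-specific rate ÷ 1000)
= 1307100×10.3/1000 + 690800×199.4/1000 + 688300×9.2/1000
= 13463.13 + 137745.52 + 6332.36 = 157541.01.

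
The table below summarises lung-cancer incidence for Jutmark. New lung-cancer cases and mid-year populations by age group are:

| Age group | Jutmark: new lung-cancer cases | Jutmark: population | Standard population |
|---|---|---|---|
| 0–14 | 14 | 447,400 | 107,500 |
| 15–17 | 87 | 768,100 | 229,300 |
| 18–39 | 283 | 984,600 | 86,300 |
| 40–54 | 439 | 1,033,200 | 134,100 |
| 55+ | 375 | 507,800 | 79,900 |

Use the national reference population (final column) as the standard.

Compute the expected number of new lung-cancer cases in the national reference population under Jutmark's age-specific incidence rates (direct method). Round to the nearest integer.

Age-specific rates per 100,000 for Jutmark: 3.13, 11.33, 28.74, 42.49, 73.85.
Expected new lung-cancer cases = Σ (standard pop × age-specific rate ÷ 100,000)
= 107,500×3.13/100,000 + 229,300×11.33/100,000 + 86,300×28.74/100,000 + 134,100×42.49/100,000 + 79,900×73.85/100,000
= 3.36 + 25.97 + 24.80 + 56.98 + 59.00 = 170.12.

170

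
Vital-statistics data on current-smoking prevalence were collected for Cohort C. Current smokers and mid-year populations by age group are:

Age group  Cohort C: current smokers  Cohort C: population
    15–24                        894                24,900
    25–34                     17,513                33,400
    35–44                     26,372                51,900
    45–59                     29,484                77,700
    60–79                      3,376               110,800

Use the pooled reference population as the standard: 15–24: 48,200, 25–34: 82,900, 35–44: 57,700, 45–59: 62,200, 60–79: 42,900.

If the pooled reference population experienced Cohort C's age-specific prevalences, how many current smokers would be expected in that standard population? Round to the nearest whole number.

99427

Age-specific rates per 1,000 for Cohort C: 35.904, 524.341, 508.131, 379.459, 30.469.
Expected current smokers = Σ (standard pop × age-specific rate ÷ 1,000)
= 48,200×35.904/1,000 + 82,900×524.341/1,000 + 57,700×508.131/1,000 + 62,200×379.459/1,000 + 42,900×30.469/1,000
= 1730.55 + 43467.90 + 29319.16 + 23602.38 + 1307.13 = 99427.12.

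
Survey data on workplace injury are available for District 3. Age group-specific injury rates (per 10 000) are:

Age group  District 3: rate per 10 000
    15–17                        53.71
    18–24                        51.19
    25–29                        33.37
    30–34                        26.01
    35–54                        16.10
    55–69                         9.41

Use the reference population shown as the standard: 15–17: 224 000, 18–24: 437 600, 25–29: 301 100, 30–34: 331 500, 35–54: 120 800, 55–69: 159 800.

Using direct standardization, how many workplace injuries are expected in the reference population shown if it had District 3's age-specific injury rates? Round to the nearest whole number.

Expected workplace injuries = Σ (standard pop × age-specific rate ÷ 10 000)
= 224 000×53.71/10 000 + 437 600×51.19/10 000 + 301 100×33.37/10 000 + 331 500×26.01/10 000 + 120 800×16.10/10 000 + 159 800×9.41/10 000
= 1203.10 + 2240.07 + 1004.77 + 862.23 + 194.49 + 150.37 = 5655.04.

5655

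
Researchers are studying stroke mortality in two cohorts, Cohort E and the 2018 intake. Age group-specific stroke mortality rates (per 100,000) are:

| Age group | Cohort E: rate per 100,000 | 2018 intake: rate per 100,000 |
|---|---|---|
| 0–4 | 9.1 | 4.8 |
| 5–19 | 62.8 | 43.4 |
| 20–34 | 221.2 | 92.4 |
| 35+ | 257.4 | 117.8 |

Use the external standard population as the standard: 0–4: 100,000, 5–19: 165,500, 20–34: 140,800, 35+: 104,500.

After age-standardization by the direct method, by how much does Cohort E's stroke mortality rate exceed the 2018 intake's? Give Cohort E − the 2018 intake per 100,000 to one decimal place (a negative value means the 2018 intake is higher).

71.2

Standard total = 510,800; weights = 0.1958, 0.3240, 0.2756, 0.2046.
Cohort E: 0.1958×9.1 + 0.3240×62.8 + 0.2756×221.2 + 0.2046×257.4 = 135.7609 per 100,000.
The 2018 intake: 0.1958×4.8 + 0.3240×43.4 + 0.2756×92.4 + 0.2046×117.8 = 64.5707 per 100,000.
Difference = 135.7609 − 64.5707 = 71.1902.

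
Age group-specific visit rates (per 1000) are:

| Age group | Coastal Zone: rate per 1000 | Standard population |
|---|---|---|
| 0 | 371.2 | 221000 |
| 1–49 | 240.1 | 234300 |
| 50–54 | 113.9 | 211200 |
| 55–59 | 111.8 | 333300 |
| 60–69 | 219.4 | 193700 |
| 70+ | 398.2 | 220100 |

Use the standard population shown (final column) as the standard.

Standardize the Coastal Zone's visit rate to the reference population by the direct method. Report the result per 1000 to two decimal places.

Standard total = 1413600; weights = 0.1563, 0.1657, 0.1494, 0.2358, 0.1370, 0.1557.
Standardized rate: 0.1563×371.2 + 0.1657×240.1 + 0.1494×113.9 + 0.2358×111.8 + 0.1370×219.4 + 0.1557×398.2 = 233.2703 per 1000.

233.27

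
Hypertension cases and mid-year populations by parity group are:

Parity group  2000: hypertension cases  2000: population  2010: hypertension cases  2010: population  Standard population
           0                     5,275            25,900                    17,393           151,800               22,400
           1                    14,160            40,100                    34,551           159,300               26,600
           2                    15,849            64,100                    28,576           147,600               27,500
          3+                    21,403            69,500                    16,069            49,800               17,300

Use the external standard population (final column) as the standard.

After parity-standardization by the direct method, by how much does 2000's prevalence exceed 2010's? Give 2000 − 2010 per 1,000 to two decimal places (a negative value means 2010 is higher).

72.92

Parity-specific rates per 1,000 for 2000: 203.668, 353.117, 247.254, 307.957.
For 2010: 114.578, 216.893, 193.604, 322.671.
Standard total = 93,800; weights = 0.2388, 0.2836, 0.2932, 0.1844.
2000: 0.2388×203.668 + 0.2836×353.117 + 0.2932×247.254 + 0.1844×307.957 = 278.0621 per 1,000.
2010: 0.2388×114.578 + 0.2836×216.893 + 0.2932×193.604 + 0.1844×322.671 = 205.1410 per 1,000.
Difference = 278.0621 − 205.1410 = 72.9211.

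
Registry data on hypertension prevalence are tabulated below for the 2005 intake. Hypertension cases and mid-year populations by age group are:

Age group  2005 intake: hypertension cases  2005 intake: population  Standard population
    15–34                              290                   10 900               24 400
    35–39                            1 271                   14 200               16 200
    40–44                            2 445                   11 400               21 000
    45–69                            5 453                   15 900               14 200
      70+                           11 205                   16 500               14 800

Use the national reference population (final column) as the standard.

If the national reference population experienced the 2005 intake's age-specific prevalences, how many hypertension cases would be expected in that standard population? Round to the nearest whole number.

21524

Age-specific rates per 1 000 for the 2005 intake: 26.606, 89.507, 214.474, 342.956, 679.091.
Expected hypertension cases = Σ (standard pop × age-specific rate ÷ 1 000)
= 24 400×26.606/1 000 + 16 200×89.507/1 000 + 21 000×214.474/1 000 + 14 200×342.956/1 000 + 14 800×679.091/1 000
= 649.17 + 1450.01 + 4503.95 + 4869.97 + 10050.55 = 21523.66.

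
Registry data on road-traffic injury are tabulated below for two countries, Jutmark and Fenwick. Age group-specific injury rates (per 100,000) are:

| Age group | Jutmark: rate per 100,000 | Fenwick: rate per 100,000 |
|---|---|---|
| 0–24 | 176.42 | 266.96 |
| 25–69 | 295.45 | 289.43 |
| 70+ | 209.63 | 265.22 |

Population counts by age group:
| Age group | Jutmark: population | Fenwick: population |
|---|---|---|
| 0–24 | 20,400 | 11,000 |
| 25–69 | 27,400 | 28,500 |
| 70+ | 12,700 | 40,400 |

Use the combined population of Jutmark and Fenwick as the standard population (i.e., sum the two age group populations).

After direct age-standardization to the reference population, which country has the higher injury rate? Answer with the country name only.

Fenwick

Combined standard total = 140,400; weights = 0.2236, 0.3981, 0.3782.
Jutmark: 0.2236×176.42 + 0.3981×295.45 + 0.3782×209.63 = 236.3718 per 100,000.
Fenwick: 0.2236×266.96 + 0.3981×289.43 + 0.3782×265.22 = 275.2483 per 100,000.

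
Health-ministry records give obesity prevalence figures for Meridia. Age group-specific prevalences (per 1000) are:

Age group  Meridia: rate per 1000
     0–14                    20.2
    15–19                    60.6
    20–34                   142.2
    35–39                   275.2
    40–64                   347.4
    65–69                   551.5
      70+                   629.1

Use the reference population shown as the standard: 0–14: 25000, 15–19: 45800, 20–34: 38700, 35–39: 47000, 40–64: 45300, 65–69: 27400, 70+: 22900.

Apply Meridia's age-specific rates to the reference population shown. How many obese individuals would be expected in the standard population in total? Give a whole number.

66973

Expected obese individuals = Σ (standard pop × age-specific rate ÷ 1000)
= 25000×20.2/1000 + 45800×60.6/1000 + 38700×142.2/1000 + 47000×275.2/1000 + 45300×347.4/1000 + 27400×551.5/1000 + 22900×629.1/1000
= 505.00 + 2775.48 + 5503.14 + 12934.40 + 15737.22 + 15111.10 + 14406.39 = 66972.73.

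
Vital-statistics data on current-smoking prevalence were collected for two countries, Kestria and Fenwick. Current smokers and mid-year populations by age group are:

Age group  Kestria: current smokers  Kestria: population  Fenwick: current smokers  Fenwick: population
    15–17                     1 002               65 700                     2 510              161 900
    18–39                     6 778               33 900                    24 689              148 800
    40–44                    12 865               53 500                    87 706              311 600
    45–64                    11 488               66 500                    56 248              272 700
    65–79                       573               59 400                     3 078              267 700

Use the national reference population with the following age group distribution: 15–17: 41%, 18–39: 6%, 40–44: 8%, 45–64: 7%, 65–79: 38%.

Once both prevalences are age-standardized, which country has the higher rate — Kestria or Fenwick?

Age-specific rates per 1 000 for Kestria: 15.251, 199.941, 240.467, 172.752, 9.646.
For Fenwick: 15.503, 165.921, 281.470, 206.263, 11.498.
Standard weights: 0.41, 0.06, 0.08, 0.07, 0.38.
Kestria: 0.4100×15.251 + 0.0600×199.941 + 0.0800×240.467 + 0.0700×172.752 + 0.3800×9.646 = 53.2451 per 1 000.
Fenwick: 0.4100×15.503 + 0.0600×165.921 + 0.0800×281.470 + 0.0700×206.263 + 0.3800×11.498 = 57.6369 per 1 000.

Fenwick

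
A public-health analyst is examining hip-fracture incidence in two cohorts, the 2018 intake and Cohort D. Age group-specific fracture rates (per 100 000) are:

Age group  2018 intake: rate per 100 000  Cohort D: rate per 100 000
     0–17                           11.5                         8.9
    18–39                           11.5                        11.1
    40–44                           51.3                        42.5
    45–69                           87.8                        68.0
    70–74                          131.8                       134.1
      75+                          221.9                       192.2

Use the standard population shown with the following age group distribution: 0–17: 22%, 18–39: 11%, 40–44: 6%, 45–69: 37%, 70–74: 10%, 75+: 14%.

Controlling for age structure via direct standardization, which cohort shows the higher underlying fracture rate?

2018 intake

Standard weights: 0.22, 0.11, 0.06, 0.37, 0.10, 0.14.
The 2018 intake: 0.2200×11.5 + 0.1100×11.5 + 0.0600×51.3 + 0.3700×87.8 + 0.1000×131.8 + 0.1400×221.9 = 83.6050 per 100 000.
Cohort D: 0.2200×8.9 + 0.1100×11.1 + 0.0600×42.5 + 0.3700×68.0 + 0.1000×134.1 + 0.1400×192.2 = 71.2070 per 100 000.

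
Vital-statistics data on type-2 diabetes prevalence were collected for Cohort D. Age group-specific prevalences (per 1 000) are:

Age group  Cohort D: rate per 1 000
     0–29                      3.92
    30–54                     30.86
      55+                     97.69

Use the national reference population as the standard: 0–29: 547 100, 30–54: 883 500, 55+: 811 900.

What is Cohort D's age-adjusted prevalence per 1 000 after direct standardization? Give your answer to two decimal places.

48.48

Standard total = 2 242 500; weights = 0.2440, 0.3940, 0.3621.
Standardized rate: 0.2440×3.92 + 0.3940×30.86 + 0.3621×97.69 = 48.4834 per 1 000.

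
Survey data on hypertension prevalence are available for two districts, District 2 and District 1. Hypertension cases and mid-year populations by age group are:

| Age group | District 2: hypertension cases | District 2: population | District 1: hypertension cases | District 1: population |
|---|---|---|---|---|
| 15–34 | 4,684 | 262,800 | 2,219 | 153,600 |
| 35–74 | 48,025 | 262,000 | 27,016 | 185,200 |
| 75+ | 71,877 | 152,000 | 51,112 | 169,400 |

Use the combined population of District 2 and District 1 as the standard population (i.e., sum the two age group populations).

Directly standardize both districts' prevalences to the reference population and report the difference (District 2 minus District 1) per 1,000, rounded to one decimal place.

61.7

Age-specific rates per 1,000 for District 2: 17.823, 183.302, 472.875.
For District 1: 14.447, 145.875, 301.724.
Combined standard total = 1,185,000; weights = 0.3514, 0.3774, 0.2712.
District 2: 0.3514×17.823 + 0.3774×183.302 + 0.2712×472.875 = 203.6930 per 1,000.
District 1: 0.3514×14.447 + 0.3774×145.875 + 0.2712×301.724 = 141.9618 per 1,000.
Difference = 203.6930 − 141.9618 = 61.7311.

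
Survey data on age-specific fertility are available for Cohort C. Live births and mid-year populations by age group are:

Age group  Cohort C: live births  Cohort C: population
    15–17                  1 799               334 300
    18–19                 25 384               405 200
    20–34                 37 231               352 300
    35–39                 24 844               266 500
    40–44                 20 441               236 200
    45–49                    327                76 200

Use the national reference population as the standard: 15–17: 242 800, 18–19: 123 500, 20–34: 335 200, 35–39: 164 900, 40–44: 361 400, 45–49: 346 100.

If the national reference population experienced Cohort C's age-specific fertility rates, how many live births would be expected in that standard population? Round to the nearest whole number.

92601

Age-specific rates per 1 000 for Cohort C: 5.381, 62.646, 105.680, 93.223, 86.541, 4.291.
Expected live births = Σ (standard pop × age-specific rate ÷ 1 000)
= 242 800×5.381/1 000 + 123 500×62.646/1 000 + 335 200×105.680/1 000 + 164 900×93.223/1 000 + 361 400×86.541/1 000 + 346 100×4.291/1 000
= 1306.60 + 7736.73 + 35423.88 + 15372.52 + 31275.94 + 1485.23 = 92600.90.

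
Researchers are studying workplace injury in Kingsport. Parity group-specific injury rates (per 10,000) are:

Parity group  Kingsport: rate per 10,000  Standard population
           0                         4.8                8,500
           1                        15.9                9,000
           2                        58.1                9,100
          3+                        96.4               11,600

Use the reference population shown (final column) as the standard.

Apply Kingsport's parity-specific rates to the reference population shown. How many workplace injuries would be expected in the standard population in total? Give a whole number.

Expected workplace injuries = Σ (standard pop × parity-specific rate ÷ 10,000)
= 8,500×4.8/10,000 + 9,000×15.9/10,000 + 9,100×58.1/10,000 + 11,600×96.4/10,000
= 4.08 + 14.31 + 52.87 + 111.82 = 183.09.

183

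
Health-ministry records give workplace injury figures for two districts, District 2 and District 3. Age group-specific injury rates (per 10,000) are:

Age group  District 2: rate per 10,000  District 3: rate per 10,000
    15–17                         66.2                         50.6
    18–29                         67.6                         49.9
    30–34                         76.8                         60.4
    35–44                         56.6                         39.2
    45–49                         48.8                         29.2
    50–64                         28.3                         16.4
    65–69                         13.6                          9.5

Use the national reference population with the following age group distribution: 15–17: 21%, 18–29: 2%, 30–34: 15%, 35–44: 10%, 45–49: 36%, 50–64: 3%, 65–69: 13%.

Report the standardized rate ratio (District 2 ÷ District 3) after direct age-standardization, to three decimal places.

Standard weights: 0.21, 0.02, 0.15, 0.10, 0.36, 0.03, 0.13.
District 2: 0.2100×66.2 + 0.0200×67.6 + 0.1500×76.8 + 0.1000×56.6 + 0.3600×48.8 + 0.0300×28.3 + 0.1300×13.6 = 52.6190 per 10,000.
District 3: 0.2100×50.6 + 0.0200×49.9 + 0.1500×60.4 + 0.1000×39.2 + 0.3600×29.2 + 0.0300×16.4 + 0.1300×9.5 = 36.8430 per 10,000.
Ratio = 52.6190 ÷ 36.8430 = 1.42820.

1.428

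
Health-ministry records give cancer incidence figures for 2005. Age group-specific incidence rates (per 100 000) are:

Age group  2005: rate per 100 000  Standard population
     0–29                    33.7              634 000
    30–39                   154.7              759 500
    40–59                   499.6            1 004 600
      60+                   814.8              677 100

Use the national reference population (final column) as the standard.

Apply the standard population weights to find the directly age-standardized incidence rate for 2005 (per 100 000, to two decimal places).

Standard total = 3 075 200; weights = 0.2062, 0.2470, 0.3267, 0.2202.
Standardized rate: 0.2062×33.7 + 0.2470×154.7 + 0.3267×499.6 + 0.2202×814.8 = 387.7665 per 100 000.

387.77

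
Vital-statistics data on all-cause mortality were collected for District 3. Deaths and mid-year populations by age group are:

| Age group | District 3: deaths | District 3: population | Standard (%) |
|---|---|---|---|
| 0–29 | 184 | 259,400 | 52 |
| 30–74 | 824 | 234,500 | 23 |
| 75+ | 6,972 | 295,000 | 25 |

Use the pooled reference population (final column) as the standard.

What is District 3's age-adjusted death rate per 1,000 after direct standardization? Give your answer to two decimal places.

7.09

Age-specific rates per 1,000 for District 3: 0.709, 3.514, 23.634.
Standard weights: 0.52, 0.23, 0.25.
Standardized rate: 0.5200×0.709 + 0.2300×3.514 + 0.2500×23.634 = 7.0855 per 1,000.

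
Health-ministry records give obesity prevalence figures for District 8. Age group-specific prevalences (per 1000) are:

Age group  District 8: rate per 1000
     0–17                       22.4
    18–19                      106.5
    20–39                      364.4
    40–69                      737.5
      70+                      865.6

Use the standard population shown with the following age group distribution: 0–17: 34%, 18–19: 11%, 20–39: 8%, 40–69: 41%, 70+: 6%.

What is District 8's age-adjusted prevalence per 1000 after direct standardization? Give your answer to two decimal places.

Standard weights: 0.34, 0.11, 0.08, 0.41, 0.06.
Standardized rate: 0.3400×22.4 + 0.1100×106.5 + 0.0800×364.4 + 0.4100×737.5 + 0.0600×865.6 = 402.7940 per 1000.

402.79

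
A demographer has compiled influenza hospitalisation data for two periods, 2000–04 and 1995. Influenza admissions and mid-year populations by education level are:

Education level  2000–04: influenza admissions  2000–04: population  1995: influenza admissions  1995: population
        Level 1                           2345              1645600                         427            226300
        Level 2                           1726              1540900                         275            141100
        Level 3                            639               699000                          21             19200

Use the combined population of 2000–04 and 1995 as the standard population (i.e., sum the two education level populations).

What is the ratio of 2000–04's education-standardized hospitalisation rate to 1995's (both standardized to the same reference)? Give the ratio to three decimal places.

Education-specific rates per 100000 for 2000–04: 142.50, 112.01, 91.42.
For 1995: 188.69, 194.90, 109.38.
Combined standard total = 4272100; weights = 0.4382, 0.3937, 0.1681.
2000–04: 0.4382×142.50 + 0.3937×112.01 + 0.1681×91.42 = 121.9092 per 100000.
1995: 0.4382×188.69 + 0.3937×194.90 + 0.1681×109.38 = 177.7989 per 100000.
Ratio = 121.9092 ÷ 177.7989 = 0.68566.

0.686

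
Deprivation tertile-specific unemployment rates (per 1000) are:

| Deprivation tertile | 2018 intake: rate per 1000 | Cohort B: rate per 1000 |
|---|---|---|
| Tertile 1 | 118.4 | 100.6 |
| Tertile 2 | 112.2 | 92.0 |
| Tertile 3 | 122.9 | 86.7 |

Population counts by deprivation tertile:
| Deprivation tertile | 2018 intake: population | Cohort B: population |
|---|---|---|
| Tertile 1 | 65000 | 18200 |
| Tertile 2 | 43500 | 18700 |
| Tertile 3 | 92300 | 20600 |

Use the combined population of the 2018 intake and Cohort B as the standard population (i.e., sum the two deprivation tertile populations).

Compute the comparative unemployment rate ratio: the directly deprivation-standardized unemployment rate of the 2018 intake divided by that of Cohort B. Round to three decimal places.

1.286

Combined standard total = 258300; weights = 0.3221, 0.2408, 0.4371.
The 2018 intake: 0.3221×118.4 + 0.2408×112.2 + 0.4371×122.9 = 118.8739 per 1000.
Cohort B: 0.3221×100.6 + 0.2408×92.0 + 0.4371×86.7 = 92.4535 per 1000.
Ratio = 118.8739 ÷ 92.4535 = 1.28577.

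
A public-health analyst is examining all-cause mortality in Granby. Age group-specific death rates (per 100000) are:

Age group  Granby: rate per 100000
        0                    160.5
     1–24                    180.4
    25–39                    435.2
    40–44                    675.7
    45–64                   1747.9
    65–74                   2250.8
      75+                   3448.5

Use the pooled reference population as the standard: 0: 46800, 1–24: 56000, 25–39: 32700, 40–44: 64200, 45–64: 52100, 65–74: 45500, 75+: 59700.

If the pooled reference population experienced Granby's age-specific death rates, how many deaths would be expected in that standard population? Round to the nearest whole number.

Expected deaths = Σ (standard pop × age-specific rate ÷ 100000)
= 46800×160.5/100000 + 56000×180.4/100000 + 32700×435.2/100000 + 64200×675.7/100000 + 52100×1747.9/100000 + 45500×2250.8/100000 + 59700×3448.5/100000
= 75.11 + 101.02 + 142.31 + 433.80 + 910.66 + 1024.11 + 2058.75 = 4745.77.

4746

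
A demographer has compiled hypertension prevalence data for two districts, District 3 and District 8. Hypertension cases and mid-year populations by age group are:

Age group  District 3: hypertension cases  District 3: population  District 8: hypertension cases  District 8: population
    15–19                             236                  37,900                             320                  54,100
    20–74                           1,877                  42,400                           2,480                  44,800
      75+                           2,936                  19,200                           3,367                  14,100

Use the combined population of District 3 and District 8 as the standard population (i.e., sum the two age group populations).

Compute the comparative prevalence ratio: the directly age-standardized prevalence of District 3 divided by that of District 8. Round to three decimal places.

0.715

Age-specific rates per 1,000 for District 3: 6.227, 44.269, 152.917.
For District 8: 5.915, 55.357, 238.794.
Combined standard total = 212,500; weights = 0.4329, 0.4104, 0.1567.
District 3: 0.4329×6.227 + 0.4104×44.269 + 0.1567×152.917 = 44.8247 per 1,000.
District 8: 0.4329×5.915 + 0.4104×55.357 + 0.1567×238.794 = 62.6973 per 1,000.
Ratio = 44.8247 ÷ 62.6973 = 0.71494.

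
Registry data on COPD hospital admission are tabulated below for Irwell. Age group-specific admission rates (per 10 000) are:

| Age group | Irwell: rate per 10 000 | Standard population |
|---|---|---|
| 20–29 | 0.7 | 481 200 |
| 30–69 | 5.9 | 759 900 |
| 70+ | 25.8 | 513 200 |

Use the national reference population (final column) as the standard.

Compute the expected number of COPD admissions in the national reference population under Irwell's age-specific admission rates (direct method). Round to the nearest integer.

1806

Expected COPD admissions = Σ (standard pop × age-specific rate ÷ 10 000)
= 481 200×0.7/10 000 + 759 900×5.9/10 000 + 513 200×25.8/10 000
= 33.68 + 448.34 + 1324.06 = 1806.08.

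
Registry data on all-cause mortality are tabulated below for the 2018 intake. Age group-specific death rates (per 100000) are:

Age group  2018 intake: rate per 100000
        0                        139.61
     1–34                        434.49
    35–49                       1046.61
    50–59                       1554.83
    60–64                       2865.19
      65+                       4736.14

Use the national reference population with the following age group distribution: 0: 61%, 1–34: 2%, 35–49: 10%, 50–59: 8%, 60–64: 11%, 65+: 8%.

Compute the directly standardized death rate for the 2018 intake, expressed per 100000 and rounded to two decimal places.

1016.96

Standard weights: 0.61, 0.02, 0.10, 0.08, 0.11, 0.08.
Standardized rate: 0.6100×139.61 + 0.0200×434.49 + 0.1000×1046.61 + 0.0800×1554.83 + 0.1100×2865.19 + 0.0800×4736.14 = 1016.9614 per 100000.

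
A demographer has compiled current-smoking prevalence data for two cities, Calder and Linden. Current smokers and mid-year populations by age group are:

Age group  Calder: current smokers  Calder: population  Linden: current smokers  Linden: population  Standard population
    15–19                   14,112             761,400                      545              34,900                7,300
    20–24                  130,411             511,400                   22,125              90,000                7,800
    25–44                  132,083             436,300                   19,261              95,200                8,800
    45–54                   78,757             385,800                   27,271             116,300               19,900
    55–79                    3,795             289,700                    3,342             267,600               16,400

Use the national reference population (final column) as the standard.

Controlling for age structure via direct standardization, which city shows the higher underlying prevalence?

Calder

Age-specific rates per 1,000 for Calder: 18.534, 255.008, 302.734, 204.139, 13.100.
For Linden: 15.616, 245.833, 202.321, 234.488, 12.489.
Standard total = 60,200; weights = 0.1213, 0.1296, 0.1462, 0.3306, 0.2724.
Calder: 0.1213×18.534 + 0.1296×255.008 + 0.1462×302.734 + 0.3306×204.139 + 0.2724×13.100 = 150.5919 per 1,000.
Linden: 0.1213×15.616 + 0.1296×245.833 + 0.1462×202.321 + 0.3306×234.488 + 0.2724×12.489 = 144.2369 per 1,000.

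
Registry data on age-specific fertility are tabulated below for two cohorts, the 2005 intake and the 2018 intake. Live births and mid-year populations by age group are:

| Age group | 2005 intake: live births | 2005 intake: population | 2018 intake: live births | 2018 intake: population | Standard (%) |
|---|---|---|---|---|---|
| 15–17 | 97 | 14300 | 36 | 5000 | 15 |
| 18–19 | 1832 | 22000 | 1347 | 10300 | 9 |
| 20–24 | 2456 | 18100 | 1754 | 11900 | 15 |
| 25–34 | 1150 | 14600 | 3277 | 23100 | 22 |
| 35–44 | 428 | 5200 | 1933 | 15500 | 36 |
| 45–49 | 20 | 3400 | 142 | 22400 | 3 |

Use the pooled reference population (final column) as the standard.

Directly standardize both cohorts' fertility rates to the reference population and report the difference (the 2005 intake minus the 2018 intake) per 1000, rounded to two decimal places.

-35.25

Age-specific rates per 1000 for the 2005 intake: 6.783, 83.273, 135.691, 78.767, 82.308, 5.882.
For the 2018 intake: 7.200, 130.777, 147.395, 141.861, 124.710, 6.339.
Standard weights: 0.15, 0.09, 0.15, 0.22, 0.36, 0.03.
The 2005 intake: 0.1500×6.783 + 0.0900×83.273 + 0.1500×135.691 + 0.2200×78.767 + 0.3600×82.308 + 0.0300×5.882 = 76.0016 per 1000.
The 2018 intake: 0.1500×7.200 + 0.0900×130.777 + 0.1500×147.395 + 0.2200×141.861 + 0.3600×124.710 + 0.0300×6.339 = 111.2543 per 1000.
Difference = 76.0016 − 111.2543 = -35.2527.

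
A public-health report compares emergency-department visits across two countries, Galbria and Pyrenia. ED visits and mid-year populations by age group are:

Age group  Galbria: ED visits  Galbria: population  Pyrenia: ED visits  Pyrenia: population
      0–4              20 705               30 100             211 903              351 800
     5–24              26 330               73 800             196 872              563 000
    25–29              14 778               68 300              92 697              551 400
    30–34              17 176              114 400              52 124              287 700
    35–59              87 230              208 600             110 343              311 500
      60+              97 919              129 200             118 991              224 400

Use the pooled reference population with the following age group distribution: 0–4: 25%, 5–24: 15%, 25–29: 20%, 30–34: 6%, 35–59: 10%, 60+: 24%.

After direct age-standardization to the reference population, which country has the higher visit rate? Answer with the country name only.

Age-specific rates per 1 000 for Galbria: 687.874, 356.775, 216.369, 150.140, 418.169, 757.887.
For Pyrenia: 602.339, 349.684, 168.112, 181.175, 354.231, 530.263.
Standard weights: 0.25, 0.15, 0.20, 0.06, 0.10, 0.24.
Galbria: 0.2500×687.874 + 0.1500×356.775 + 0.2000×216.369 + 0.0600×150.140 + 0.1000×418.169 + 0.2400×757.887 = 501.4766 per 1 000.
Pyrenia: 0.2500×602.339 + 0.1500×349.684 + 0.2000×168.112 + 0.0600×181.175 + 0.1000×354.231 + 0.2400×530.263 = 410.2165 per 1 000.

Galbria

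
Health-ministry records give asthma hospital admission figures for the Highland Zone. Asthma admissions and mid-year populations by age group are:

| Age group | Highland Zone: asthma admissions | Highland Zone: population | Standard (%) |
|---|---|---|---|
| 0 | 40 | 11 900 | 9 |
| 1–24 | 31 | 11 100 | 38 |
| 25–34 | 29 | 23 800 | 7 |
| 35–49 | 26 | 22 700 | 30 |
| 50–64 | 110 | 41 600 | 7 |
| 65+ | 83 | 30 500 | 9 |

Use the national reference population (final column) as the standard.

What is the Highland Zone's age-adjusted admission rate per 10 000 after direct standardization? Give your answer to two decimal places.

Age-specific rates per 10 000 for the Highland Zone: 33.61, 27.93, 12.18, 11.45, 26.44, 27.21.
Standard weights: 0.09, 0.38, 0.07, 0.30, 0.07, 0.09.
Standardized rate: 0.0900×33.61 + 0.3800×27.93 + 0.0700×12.18 + 0.3000×11.45 + 0.0700×26.44 + 0.0900×27.21 = 22.2270 per 10 000.

22.23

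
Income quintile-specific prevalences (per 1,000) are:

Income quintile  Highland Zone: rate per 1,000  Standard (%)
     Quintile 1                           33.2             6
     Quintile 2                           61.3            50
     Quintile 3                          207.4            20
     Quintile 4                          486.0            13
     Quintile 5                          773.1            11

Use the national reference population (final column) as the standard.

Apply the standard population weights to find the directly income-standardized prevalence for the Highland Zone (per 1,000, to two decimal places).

Standard weights: 0.06, 0.50, 0.20, 0.13, 0.11.
Standardized rate: 0.0600×33.2 + 0.5000×61.3 + 0.2000×207.4 + 0.1300×486.0 + 0.1100×773.1 = 222.3430 per 1,000.

222.34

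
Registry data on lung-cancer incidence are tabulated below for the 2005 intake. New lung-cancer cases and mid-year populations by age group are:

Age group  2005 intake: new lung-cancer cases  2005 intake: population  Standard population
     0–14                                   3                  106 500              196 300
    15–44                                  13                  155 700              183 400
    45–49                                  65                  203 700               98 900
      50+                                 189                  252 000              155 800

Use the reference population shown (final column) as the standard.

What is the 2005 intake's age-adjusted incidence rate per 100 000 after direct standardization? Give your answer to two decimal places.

26.68

Age-specific rates per 100 000 for the 2005 intake: 2.82, 8.35, 31.91, 75.00.
Standard total = 634 400; weights = 0.3094, 0.2891, 0.1559, 0.2456.
Standardized rate: 0.3094×2.82 + 0.2891×8.35 + 0.1559×31.91 + 0.2456×75.00 = 26.6789 per 100 000.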